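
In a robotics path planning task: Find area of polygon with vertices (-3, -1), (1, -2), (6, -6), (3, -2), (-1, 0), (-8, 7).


Shoelace sum: ((-3)*(-2) - 1*(-1)) + (1*(-6) - 6*(-2)) + (6*(-2) - 3*(-6)) + (3*0 - (-1)*(-2)) + ((-1)*7 - (-8)*0) + ((-8)*(-1) - (-3)*7)
= 39
Area = |39|/2 = 19.5

19.5


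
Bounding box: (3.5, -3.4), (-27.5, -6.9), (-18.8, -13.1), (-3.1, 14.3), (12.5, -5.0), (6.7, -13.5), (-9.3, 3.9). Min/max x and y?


x range: [-27.5, 12.5]
y range: [-13.5, 14.3]
Bounding box: (-27.5,-13.5) to (12.5,14.3)

(-27.5,-13.5) to (12.5,14.3)


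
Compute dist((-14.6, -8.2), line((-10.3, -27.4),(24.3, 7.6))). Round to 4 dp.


|cross product| = 814.82
|line direction| = sqrt(2422.16) = 49.2154
Distance = 814.82/sqrt(2422.16) = 16.5562

16.5562


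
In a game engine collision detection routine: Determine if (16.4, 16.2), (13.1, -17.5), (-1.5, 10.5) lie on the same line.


Cross product: (13.1-16.4)*(10.5-16.2) - ((-17.5)-16.2)*((-1.5)-16.4)
= -584.42

No, not collinear


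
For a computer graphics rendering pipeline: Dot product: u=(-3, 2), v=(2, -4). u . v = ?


u . v = u_x*v_x + u_y*v_y = (-3)*2 + 2*(-4)
= (-6) + (-8) = -14

-14


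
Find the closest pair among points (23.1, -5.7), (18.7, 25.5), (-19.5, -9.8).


d(P0,P1) = 31.5087, d(P0,P2) = 42.7968, d(P1,P2) = 52.0128
Closest: P0 and P1

Closest pair: (23.1, -5.7) and (18.7, 25.5), distance = 31.5087


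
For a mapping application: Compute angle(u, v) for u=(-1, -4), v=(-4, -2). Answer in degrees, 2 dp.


u.v = 12, |u| = sqrt(17) = 4.1231, |v| = sqrt(20) = 4.4721
cos(theta) = u.v/(|u||v|) = 12/sqrt(340) = 0.650791
theta = acos(0.650791) = 49.4 degrees

49.4 degrees


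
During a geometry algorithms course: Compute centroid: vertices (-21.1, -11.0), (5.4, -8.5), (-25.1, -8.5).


Centroid = ((x_A+x_B+x_C)/3, (y_A+y_B+y_C)/3)
= (((-21.1)+5.4+(-25.1))/3, ((-11)+(-8.5)+(-8.5))/3)
= (-13.6, -9.3333)

(-13.6, -9.3333)


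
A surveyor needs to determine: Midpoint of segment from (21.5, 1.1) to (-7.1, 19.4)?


M = ((21.5+(-7.1))/2, (1.1+19.4)/2)
= (7.2, 10.25)

(7.2, 10.25)


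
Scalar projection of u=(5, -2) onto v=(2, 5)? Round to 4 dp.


u.v = 0, |v| = sqrt(29) = 5.3852
Scalar projection = u.v / |v| = 0 / sqrt(29) = 0

0


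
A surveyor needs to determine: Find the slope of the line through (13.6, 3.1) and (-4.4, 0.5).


slope = (y2-y1)/(x2-x1) = (0.5-3.1)/((-4.4)-13.6) = (-2.6)/(-18) = 0.1444

0.1444


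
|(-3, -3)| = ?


|u| = sqrt((-3)^2 + (-3)^2) = sqrt(18) = 4.2426

4.2426


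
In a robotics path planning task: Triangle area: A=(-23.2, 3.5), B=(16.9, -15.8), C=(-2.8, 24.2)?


Area = |x_A(y_B-y_C) + x_B(y_C-y_A) + x_C(y_A-y_B)|/2
= |928 + 349.83 + (-54.04)|/2
= 1223.79/2 = 611.895

611.895


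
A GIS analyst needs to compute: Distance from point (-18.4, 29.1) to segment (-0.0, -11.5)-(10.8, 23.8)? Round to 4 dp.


Project P onto AB: t = 0.9059 (clamped to [0,1])
Closest point on segment: (9.7834, 20.4773)
Distance: 29.473

29.473


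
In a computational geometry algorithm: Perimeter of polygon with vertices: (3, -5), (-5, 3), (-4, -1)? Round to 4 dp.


Sides: (3, -5)->(-5, 3): sqrt(128) = 11.313708, (-5, 3)->(-4, -1): sqrt(17) = 4.123106, (-4, -1)->(3, -5): sqrt(65) = 8.062258
Sum = 23.499072
Perimeter = 23.4991

23.4991


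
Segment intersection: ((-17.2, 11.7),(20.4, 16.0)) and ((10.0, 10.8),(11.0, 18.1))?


Cross products: d1=199.46, d2=-70.72, d3=-150.8, d4=119.38
d1*d2 < 0 and d3*d4 < 0? yes

Yes, they intersect


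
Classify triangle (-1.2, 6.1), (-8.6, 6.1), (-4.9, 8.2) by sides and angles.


Side lengths squared: AB^2=54.76, BC^2=18.1, CA^2=18.1
Sorted: [18.1, 18.1, 54.76]
By sides: Isosceles, By angles: Obtuse

Isosceles, Obtuse


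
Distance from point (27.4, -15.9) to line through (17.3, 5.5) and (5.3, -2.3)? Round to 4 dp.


|cross product| = 335.58
|line direction| = sqrt(204.84) = 14.3122
Distance = 335.58/sqrt(204.84) = 23.4471

23.4471


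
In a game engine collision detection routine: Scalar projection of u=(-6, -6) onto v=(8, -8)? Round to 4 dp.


u.v = 0, |v| = sqrt(128) = 11.3137
Scalar projection = u.v / |v| = 0 / sqrt(128) = 0

0


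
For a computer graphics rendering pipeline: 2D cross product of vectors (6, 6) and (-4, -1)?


u x v = u_x*v_y - u_y*v_x = 6*(-1) - 6*(-4)
= (-6) - (-24) = 18

18


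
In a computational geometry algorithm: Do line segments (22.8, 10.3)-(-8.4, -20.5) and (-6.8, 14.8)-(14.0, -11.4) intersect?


Cross products: d1=681.92, d2=-776.16, d3=-1052.08, d4=406
d1*d2 < 0 and d3*d4 < 0? yes

Yes, they intersect


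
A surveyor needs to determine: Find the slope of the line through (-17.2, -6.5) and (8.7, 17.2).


slope = (y2-y1)/(x2-x1) = (17.2-(-6.5))/(8.7-(-17.2)) = 23.7/25.9 = 0.9151

0.9151


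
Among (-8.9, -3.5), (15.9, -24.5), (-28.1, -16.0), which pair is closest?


d(P0,P1) = 32.4968, d(P0,P2) = 22.9105, d(P1,P2) = 44.8135
Closest: P0 and P2

Closest pair: (-8.9, -3.5) and (-28.1, -16.0), distance = 22.9105


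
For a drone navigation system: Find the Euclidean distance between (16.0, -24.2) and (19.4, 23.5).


dx=3.4, dy=47.7
d^2 = 3.4^2 + 47.7^2 = 2286.85
d = sqrt(2286.85) = 47.821

47.821


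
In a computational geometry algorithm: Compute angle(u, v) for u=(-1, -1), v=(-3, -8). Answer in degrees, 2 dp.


u.v = 11, |u| = sqrt(2) = 1.4142, |v| = sqrt(73) = 8.544
cos(theta) = u.v/(|u||v|) = 11/sqrt(146) = 0.910366
theta = acos(0.910366) = 24.44 degrees

24.44 degrees


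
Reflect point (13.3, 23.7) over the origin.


Reflection over origin: (x,y) -> (-x,-y)
(13.3, 23.7) -> (-13.3, -23.7)

(-13.3, -23.7)


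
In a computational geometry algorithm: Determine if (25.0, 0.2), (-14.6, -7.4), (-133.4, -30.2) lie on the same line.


Cross product: ((-14.6)-25)*((-30.2)-0.2) - ((-7.4)-0.2)*((-133.4)-25)
= 0

Yes, collinear


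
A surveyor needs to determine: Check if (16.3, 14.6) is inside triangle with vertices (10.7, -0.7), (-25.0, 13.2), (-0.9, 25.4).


Cross products: AB x AP = -624.05, BC x BP = -470.12, CA x CP = 323.64
All same sign? no

No, outside


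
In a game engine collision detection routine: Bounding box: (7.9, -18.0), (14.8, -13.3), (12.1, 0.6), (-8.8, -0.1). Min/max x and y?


x range: [-8.8, 14.8]
y range: [-18, 0.6]
Bounding box: (-8.8,-18) to (14.8,0.6)

(-8.8,-18) to (14.8,0.6)


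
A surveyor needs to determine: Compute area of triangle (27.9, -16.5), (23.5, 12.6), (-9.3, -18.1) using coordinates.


Area = |x_A(y_B-y_C) + x_B(y_C-y_A) + x_C(y_A-y_B)|/2
= |856.53 + (-37.6) + 270.63|/2
= 1089.56/2 = 544.78

544.78


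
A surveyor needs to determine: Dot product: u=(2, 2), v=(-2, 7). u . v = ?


u . v = u_x*v_x + u_y*v_y = 2*(-2) + 2*7
= (-4) + 14 = 10

10


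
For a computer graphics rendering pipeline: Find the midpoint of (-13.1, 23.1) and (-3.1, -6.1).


M = (((-13.1)+(-3.1))/2, (23.1+(-6.1))/2)
= (-8.1, 8.5)

(-8.1, 8.5)


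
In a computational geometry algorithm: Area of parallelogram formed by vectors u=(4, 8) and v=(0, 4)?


|u x v| = |4*4 - 8*0|
= |16 - 0| = 16

16


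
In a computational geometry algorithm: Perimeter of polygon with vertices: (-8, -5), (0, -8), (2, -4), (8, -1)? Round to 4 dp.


Sides: (-8, -5)->(0, -8): sqrt(73) = 8.544004, (0, -8)->(2, -4): sqrt(20) = 4.472136, (2, -4)->(8, -1): sqrt(45) = 6.708204, (8, -1)->(-8, -5): sqrt(272) = 16.492423
Sum = 36.216767
Perimeter = 36.2168

36.2168


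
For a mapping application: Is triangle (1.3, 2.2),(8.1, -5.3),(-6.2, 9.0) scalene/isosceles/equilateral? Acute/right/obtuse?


Side lengths squared: AB^2=102.49, BC^2=408.98, CA^2=102.49
Sorted: [102.49, 102.49, 408.98]
By sides: Isosceles, By angles: Obtuse

Isosceles, Obtuse


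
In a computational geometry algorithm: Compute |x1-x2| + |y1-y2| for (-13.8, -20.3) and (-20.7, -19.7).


|(-13.8)-(-20.7)| + |(-20.3)-(-19.7)| = 6.9 + 0.6 = 7.5

7.5


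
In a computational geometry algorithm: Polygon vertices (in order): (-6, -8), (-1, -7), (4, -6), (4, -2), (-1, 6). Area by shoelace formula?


Shoelace sum: ((-6)*(-7) - (-1)*(-8)) + ((-1)*(-6) - 4*(-7)) + (4*(-2) - 4*(-6)) + (4*6 - (-1)*(-2)) + ((-1)*(-8) - (-6)*6)
= 150
Area = |150|/2 = 75

75


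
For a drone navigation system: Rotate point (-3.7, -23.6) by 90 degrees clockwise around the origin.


90° CW: (x,y) -> (y, -x)
(-3.7,-23.6) -> (-23.6, 3.7)

(-23.6, 3.7)


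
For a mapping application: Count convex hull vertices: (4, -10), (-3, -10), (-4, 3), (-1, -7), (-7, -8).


Convex hull vertices (CCW): (-7, -8), (-3, -10), (4, -10), (-4, 3)
Count = 4

4


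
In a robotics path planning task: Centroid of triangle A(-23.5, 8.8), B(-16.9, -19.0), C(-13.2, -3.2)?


Centroid = ((x_A+x_B+x_C)/3, (y_A+y_B+y_C)/3)
= (((-23.5)+(-16.9)+(-13.2))/3, (8.8+(-19)+(-3.2))/3)
= (-17.8667, -4.4667)

(-17.8667, -4.4667)


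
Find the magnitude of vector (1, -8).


|u| = sqrt(1^2 + (-8)^2) = sqrt(65) = 8.0623

8.0623


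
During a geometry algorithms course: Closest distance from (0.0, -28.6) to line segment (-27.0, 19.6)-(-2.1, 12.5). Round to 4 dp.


Project P onto AB: t = 1 (clamped to [0,1])
Closest point on segment: (-2.1, 12.5)
Distance: 41.1536

41.1536


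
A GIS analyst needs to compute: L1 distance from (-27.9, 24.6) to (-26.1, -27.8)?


|(-27.9)-(-26.1)| + |24.6-(-27.8)| = 1.8 + 52.4 = 54.2

54.2


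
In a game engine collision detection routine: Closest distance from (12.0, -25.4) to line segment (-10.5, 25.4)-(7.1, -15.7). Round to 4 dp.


Project P onto AB: t = 1 (clamped to [0,1])
Closest point on segment: (7.1, -15.7)
Distance: 10.8674

10.8674


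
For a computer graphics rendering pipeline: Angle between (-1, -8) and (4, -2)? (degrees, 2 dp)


u.v = 12, |u| = sqrt(65) = 8.0623, |v| = sqrt(20) = 4.4721
cos(theta) = u.v/(|u||v|) = 12/sqrt(1300) = 0.33282
theta = acos(0.33282) = 70.56 degrees

70.56 degrees


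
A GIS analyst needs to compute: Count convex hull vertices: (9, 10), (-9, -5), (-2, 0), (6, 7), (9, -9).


Convex hull vertices (CCW): (-9, -5), (9, -9), (9, 10)
Count = 3

3


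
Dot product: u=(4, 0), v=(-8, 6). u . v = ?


u . v = u_x*v_x + u_y*v_y = 4*(-8) + 0*6
= (-32) + 0 = -32

-32


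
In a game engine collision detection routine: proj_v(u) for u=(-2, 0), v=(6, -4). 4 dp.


u.v = -12, |v| = sqrt(52) = 7.2111
Scalar projection = u.v / |v| = -12 / sqrt(52) = -1.6641

-1.6641


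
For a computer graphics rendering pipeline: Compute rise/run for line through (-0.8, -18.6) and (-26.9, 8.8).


slope = (y2-y1)/(x2-x1) = (8.8-(-18.6))/((-26.9)-(-0.8)) = 27.4/(-26.1) = -1.0498

-1.0498


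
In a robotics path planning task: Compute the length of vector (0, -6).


|u| = sqrt(0^2 + (-6)^2) = sqrt(36) = 6

6


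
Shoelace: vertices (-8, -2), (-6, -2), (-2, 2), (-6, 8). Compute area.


Shoelace sum: ((-8)*(-2) - (-6)*(-2)) + ((-6)*2 - (-2)*(-2)) + ((-2)*8 - (-6)*2) + ((-6)*(-2) - (-8)*8)
= 60
Area = |60|/2 = 30

30


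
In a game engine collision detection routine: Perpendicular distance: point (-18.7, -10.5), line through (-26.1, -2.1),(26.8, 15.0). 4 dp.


|cross product| = 570.9
|line direction| = sqrt(3090.82) = 55.5951
Distance = 570.9/sqrt(3090.82) = 10.2689

10.2689


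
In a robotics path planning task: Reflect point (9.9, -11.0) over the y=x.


Reflection over y=x: (x,y) -> (y,x)
(9.9, -11) -> (-11, 9.9)

(-11, 9.9)


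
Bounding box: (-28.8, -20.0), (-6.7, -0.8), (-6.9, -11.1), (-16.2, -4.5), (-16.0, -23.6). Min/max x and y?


x range: [-28.8, -6.7]
y range: [-23.6, -0.8]
Bounding box: (-28.8,-23.6) to (-6.7,-0.8)

(-28.8,-23.6) to (-6.7,-0.8)


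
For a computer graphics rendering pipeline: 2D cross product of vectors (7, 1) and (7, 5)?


u x v = u_x*v_y - u_y*v_x = 7*5 - 1*7
= 35 - 7 = 28

28


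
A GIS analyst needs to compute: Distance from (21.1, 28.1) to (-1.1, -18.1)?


dx=-22.2, dy=-46.2
d^2 = (-22.2)^2 + (-46.2)^2 = 2627.28
d = sqrt(2627.28) = 51.257

51.257


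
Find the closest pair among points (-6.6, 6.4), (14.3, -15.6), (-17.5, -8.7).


d(P0,P1) = 30.3449, d(P0,P2) = 18.6231, d(P1,P2) = 32.54
Closest: P0 and P2

Closest pair: (-6.6, 6.4) and (-17.5, -8.7), distance = 18.6231


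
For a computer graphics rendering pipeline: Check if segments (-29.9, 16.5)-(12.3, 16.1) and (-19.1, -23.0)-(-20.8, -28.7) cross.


Cross products: d1=-128.71, d2=112.51, d3=-1662.58, d4=-1903.8
d1*d2 < 0 and d3*d4 < 0? no

No, they don't intersect


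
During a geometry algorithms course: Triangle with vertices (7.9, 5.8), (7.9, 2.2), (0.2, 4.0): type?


Side lengths squared: AB^2=12.96, BC^2=62.53, CA^2=62.53
Sorted: [12.96, 62.53, 62.53]
By sides: Isosceles, By angles: Acute

Isosceles, Acute


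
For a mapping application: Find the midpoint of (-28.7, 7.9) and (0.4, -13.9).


M = (((-28.7)+0.4)/2, (7.9+(-13.9))/2)
= (-14.15, -3)

(-14.15, -3)


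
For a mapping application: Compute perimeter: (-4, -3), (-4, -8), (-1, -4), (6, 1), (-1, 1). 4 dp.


Sides: (-4, -3)->(-4, -8): sqrt(25) = 5, (-4, -8)->(-1, -4): sqrt(25) = 5, (-1, -4)->(6, 1): sqrt(74) = 8.602325, (6, 1)->(-1, 1): sqrt(49) = 7, (-1, 1)->(-4, -3): sqrt(25) = 5
Sum = 30.602325
Perimeter = 30.6023

30.6023


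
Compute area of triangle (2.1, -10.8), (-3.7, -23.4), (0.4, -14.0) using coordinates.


Area = |x_A(y_B-y_C) + x_B(y_C-y_A) + x_C(y_A-y_B)|/2
= |(-19.74) + 11.84 + 5.04|/2
= 2.86/2 = 1.43

1.43


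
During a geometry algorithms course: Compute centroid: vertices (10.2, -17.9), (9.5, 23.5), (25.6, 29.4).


Centroid = ((x_A+x_B+x_C)/3, (y_A+y_B+y_C)/3)
= ((10.2+9.5+25.6)/3, ((-17.9)+23.5+29.4)/3)
= (15.1, 11.6667)

(15.1, 11.6667)


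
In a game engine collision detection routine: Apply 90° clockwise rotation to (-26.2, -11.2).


90° CW: (x,y) -> (y, -x)
(-26.2,-11.2) -> (-11.2, 26.2)

(-11.2, 26.2)


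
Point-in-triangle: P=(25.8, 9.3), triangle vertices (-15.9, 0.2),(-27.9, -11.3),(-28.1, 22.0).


Cross products: AB x AP = 370.35, BC x BP = -1792.33, CA x CP = 1020.08
All same sign? no

No, outside


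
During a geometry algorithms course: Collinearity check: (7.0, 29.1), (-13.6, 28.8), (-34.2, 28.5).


Cross product: ((-13.6)-7)*(28.5-29.1) - (28.8-29.1)*((-34.2)-7)
= 0

Yes, collinear


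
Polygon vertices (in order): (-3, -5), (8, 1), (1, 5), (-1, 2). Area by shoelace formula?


Shoelace sum: ((-3)*1 - 8*(-5)) + (8*5 - 1*1) + (1*2 - (-1)*5) + ((-1)*(-5) - (-3)*2)
= 94
Area = |94|/2 = 47

47


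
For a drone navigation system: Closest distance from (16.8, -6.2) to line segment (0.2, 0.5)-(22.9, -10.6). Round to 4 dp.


Project P onto AB: t = 0.7066 (clamped to [0,1])
Closest point on segment: (16.2407, -7.3437)
Distance: 1.2731

1.2731


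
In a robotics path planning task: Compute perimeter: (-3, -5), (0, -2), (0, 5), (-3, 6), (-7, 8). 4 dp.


Sides: (-3, -5)->(0, -2): sqrt(18) = 4.242641, (0, -2)->(0, 5): sqrt(49) = 7, (0, 5)->(-3, 6): sqrt(10) = 3.162278, (-3, 6)->(-7, 8): sqrt(20) = 4.472136, (-7, 8)->(-3, -5): sqrt(185) = 13.601471
Sum = 32.478526
Perimeter = 32.4785

32.4785


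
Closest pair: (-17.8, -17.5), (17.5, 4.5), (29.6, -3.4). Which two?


d(P0,P1) = 41.5944, d(P0,P2) = 49.4527, d(P1,P2) = 14.4506
Closest: P1 and P2

Closest pair: (17.5, 4.5) and (29.6, -3.4), distance = 14.4506


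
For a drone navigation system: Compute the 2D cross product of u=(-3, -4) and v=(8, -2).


u x v = u_x*v_y - u_y*v_x = (-3)*(-2) - (-4)*8
= 6 - (-32) = 38

38


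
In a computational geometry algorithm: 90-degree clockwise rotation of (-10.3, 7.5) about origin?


90° CW: (x,y) -> (y, -x)
(-10.3,7.5) -> (7.5, 10.3)

(7.5, 10.3)


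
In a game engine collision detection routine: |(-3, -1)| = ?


|u| = sqrt((-3)^2 + (-1)^2) = sqrt(10) = 3.1623

3.1623


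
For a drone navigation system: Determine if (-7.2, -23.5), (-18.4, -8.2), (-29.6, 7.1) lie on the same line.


Cross product: ((-18.4)-(-7.2))*(7.1-(-23.5)) - ((-8.2)-(-23.5))*((-29.6)-(-7.2))
= 0

Yes, collinear


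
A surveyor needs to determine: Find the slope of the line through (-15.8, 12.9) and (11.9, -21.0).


slope = (y2-y1)/(x2-x1) = ((-21)-12.9)/(11.9-(-15.8)) = (-33.9)/27.7 = -1.2238

-1.2238


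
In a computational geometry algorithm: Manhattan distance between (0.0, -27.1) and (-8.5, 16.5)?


|0-(-8.5)| + |(-27.1)-16.5| = 8.5 + 43.6 = 52.1

52.1


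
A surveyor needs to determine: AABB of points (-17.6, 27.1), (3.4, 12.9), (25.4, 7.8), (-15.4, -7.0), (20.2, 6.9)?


x range: [-17.6, 25.4]
y range: [-7, 27.1]
Bounding box: (-17.6,-7) to (25.4,27.1)

(-17.6,-7) to (25.4,27.1)


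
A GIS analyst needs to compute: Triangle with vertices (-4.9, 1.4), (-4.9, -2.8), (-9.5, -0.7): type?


Side lengths squared: AB^2=17.64, BC^2=25.57, CA^2=25.57
Sorted: [17.64, 25.57, 25.57]
By sides: Isosceles, By angles: Acute

Isosceles, Acute


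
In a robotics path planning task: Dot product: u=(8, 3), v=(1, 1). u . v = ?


u . v = u_x*v_x + u_y*v_y = 8*1 + 3*1
= 8 + 3 = 11

11


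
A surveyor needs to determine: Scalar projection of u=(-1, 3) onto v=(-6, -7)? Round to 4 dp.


u.v = -15, |v| = sqrt(85) = 9.2195
Scalar projection = u.v / |v| = -15 / sqrt(85) = -1.627

-1.627


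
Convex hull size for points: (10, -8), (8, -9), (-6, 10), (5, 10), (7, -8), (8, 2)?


Convex hull vertices (CCW): (-6, 10), (7, -8), (8, -9), (10, -8), (8, 2), (5, 10)
Count = 6

6


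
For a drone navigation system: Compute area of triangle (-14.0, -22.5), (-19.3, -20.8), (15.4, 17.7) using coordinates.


Area = |x_A(y_B-y_C) + x_B(y_C-y_A) + x_C(y_A-y_B)|/2
= |539 + (-775.86) + (-26.18)|/2
= 263.04/2 = 131.52

131.52


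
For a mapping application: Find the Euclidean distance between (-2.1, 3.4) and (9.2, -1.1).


dx=11.3, dy=-4.5
d^2 = 11.3^2 + (-4.5)^2 = 147.94
d = sqrt(147.94) = 12.1631

12.1631


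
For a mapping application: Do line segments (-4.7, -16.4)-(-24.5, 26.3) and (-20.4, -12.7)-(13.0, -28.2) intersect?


Cross products: d1=119.77, d2=1239.05, d3=597.13, d4=-522.15
d1*d2 < 0 and d3*d4 < 0? no

No, they don't intersect


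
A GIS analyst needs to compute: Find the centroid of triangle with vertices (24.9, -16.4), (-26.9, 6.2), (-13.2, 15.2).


Centroid = ((x_A+x_B+x_C)/3, (y_A+y_B+y_C)/3)
= ((24.9+(-26.9)+(-13.2))/3, ((-16.4)+6.2+15.2)/3)
= (-5.0667, 1.6667)

(-5.0667, 1.6667)


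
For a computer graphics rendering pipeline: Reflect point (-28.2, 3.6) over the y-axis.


Reflection over y-axis: (x,y) -> (-x,y)
(-28.2, 3.6) -> (28.2, 3.6)

(28.2, 3.6)


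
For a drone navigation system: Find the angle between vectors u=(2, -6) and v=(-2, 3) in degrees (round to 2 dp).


u.v = -22, |u| = sqrt(40) = 6.3246, |v| = sqrt(13) = 3.6056
cos(theta) = u.v/(|u||v|) = -22/sqrt(520) = -0.964764
theta = acos(-0.964764) = 164.74 degrees

164.74 degrees


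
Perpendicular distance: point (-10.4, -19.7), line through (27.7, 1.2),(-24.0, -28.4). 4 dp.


|cross product| = 47.23
|line direction| = sqrt(3549.05) = 59.5739
Distance = 47.23/sqrt(3549.05) = 0.7928

0.7928


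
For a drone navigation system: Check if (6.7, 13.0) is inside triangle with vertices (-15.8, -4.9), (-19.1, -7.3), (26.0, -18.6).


Cross products: AB x AP = -5.07, BC x BP = 1207.07, CA x CP = -1056.47
All same sign? no

No, outside


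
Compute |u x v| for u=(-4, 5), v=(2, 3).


|u x v| = |(-4)*3 - 5*2|
= |(-12) - 10| = 22

22


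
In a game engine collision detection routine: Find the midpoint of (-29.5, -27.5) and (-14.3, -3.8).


M = (((-29.5)+(-14.3))/2, ((-27.5)+(-3.8))/2)
= (-21.9, -15.65)

(-21.9, -15.65)


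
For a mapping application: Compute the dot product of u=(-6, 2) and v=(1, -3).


u . v = u_x*v_x + u_y*v_y = (-6)*1 + 2*(-3)
= (-6) + (-6) = -12

-12


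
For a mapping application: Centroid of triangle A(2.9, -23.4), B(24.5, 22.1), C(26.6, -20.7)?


Centroid = ((x_A+x_B+x_C)/3, (y_A+y_B+y_C)/3)
= ((2.9+24.5+26.6)/3, ((-23.4)+22.1+(-20.7))/3)
= (18, -7.3333)

(18, -7.3333)


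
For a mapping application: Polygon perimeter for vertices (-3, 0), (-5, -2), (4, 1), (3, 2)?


Sides: (-3, 0)->(-5, -2): sqrt(8) = 2.828427, (-5, -2)->(4, 1): sqrt(90) = 9.486833, (4, 1)->(3, 2): sqrt(2) = 1.414214, (3, 2)->(-3, 0): sqrt(40) = 6.324555
Sum = 20.054029
Perimeter = 20.054

20.054


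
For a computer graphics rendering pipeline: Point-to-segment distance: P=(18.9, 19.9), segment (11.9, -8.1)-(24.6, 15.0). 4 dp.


Project P onto AB: t = 1 (clamped to [0,1])
Closest point on segment: (24.6, 15)
Distance: 7.5166

7.5166


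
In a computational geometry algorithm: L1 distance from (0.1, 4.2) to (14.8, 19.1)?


|0.1-14.8| + |4.2-19.1| = 14.7 + 14.9 = 29.6

29.6


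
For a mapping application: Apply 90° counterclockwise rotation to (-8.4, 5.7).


90° CCW: (x,y) -> (-y, x)
(-8.4,5.7) -> (-5.7, -8.4)

(-5.7, -8.4)


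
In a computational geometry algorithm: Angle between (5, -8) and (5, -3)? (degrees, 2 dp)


u.v = 49, |u| = sqrt(89) = 9.434, |v| = sqrt(34) = 5.831
cos(theta) = u.v/(|u||v|) = 49/sqrt(3026) = 0.890762
theta = acos(0.890762) = 27.03 degrees

27.03 degrees


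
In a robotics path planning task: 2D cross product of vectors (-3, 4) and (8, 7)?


u x v = u_x*v_y - u_y*v_x = (-3)*7 - 4*8
= (-21) - 32 = -53

-53


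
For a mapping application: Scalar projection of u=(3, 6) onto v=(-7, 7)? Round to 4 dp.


u.v = 21, |v| = sqrt(98) = 9.8995
Scalar projection = u.v / |v| = 21 / sqrt(98) = 2.1213

2.1213


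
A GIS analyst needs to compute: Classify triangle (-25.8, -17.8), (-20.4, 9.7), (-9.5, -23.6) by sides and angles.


Side lengths squared: AB^2=785.41, BC^2=1227.7, CA^2=299.33
Sorted: [299.33, 785.41, 1227.7]
By sides: Scalene, By angles: Obtuse

Scalene, Obtuse


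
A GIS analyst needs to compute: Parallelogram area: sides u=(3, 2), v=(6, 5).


|u x v| = |3*5 - 2*6|
= |15 - 12| = 3

3


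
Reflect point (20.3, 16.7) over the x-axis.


Reflection over x-axis: (x,y) -> (x,-y)
(20.3, 16.7) -> (20.3, -16.7)

(20.3, -16.7)


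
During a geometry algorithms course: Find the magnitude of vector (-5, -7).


|u| = sqrt((-5)^2 + (-7)^2) = sqrt(74) = 8.6023

8.6023


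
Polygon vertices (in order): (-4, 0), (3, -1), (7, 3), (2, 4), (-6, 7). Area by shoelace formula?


Shoelace sum: ((-4)*(-1) - 3*0) + (3*3 - 7*(-1)) + (7*4 - 2*3) + (2*7 - (-6)*4) + ((-6)*0 - (-4)*7)
= 108
Area = |108|/2 = 54

54


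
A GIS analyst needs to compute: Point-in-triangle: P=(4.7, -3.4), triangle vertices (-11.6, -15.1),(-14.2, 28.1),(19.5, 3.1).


Cross products: AB x AP = -734.58, BC x BP = -589.05, CA x CP = -67.21
All same sign? yes

Yes, inside


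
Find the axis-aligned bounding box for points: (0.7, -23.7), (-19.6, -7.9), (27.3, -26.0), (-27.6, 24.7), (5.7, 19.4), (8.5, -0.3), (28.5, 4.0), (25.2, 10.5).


x range: [-27.6, 28.5]
y range: [-26, 24.7]
Bounding box: (-27.6,-26) to (28.5,24.7)

(-27.6,-26) to (28.5,24.7)


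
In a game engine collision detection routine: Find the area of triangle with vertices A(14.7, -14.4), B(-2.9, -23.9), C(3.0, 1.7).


Area = |x_A(y_B-y_C) + x_B(y_C-y_A) + x_C(y_A-y_B)|/2
= |(-376.32) + (-46.69) + 28.5|/2
= 394.51/2 = 197.255

197.255


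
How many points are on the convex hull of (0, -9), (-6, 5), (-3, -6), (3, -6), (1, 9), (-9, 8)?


Convex hull vertices (CCW): (-9, 8), (-3, -6), (0, -9), (3, -6), (1, 9)
Count = 5

5


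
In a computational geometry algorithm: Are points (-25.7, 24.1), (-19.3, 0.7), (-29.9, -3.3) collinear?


Cross product: ((-19.3)-(-25.7))*((-3.3)-24.1) - (0.7-24.1)*((-29.9)-(-25.7))
= -273.64

No, not collinear


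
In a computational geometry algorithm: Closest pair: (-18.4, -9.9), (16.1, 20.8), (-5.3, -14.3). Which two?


d(P0,P1) = 46.1816, d(P0,P2) = 13.8192, d(P1,P2) = 41.1092
Closest: P0 and P2

Closest pair: (-18.4, -9.9) and (-5.3, -14.3), distance = 13.8192


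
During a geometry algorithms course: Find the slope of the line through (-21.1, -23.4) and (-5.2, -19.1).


slope = (y2-y1)/(x2-x1) = ((-19.1)-(-23.4))/((-5.2)-(-21.1)) = 4.3/15.9 = 0.2704

0.2704


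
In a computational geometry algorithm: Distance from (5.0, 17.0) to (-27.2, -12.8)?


dx=-32.2, dy=-29.8
d^2 = (-32.2)^2 + (-29.8)^2 = 1924.88
d = sqrt(1924.88) = 43.8735

43.8735


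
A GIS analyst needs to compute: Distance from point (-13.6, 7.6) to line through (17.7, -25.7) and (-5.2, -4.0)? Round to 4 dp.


|cross product| = 83.36
|line direction| = sqrt(995.3) = 31.5484
Distance = 83.36/sqrt(995.3) = 2.6423

2.6423


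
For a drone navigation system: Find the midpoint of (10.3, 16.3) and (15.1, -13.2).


M = ((10.3+15.1)/2, (16.3+(-13.2))/2)
= (12.7, 1.55)

(12.7, 1.55)


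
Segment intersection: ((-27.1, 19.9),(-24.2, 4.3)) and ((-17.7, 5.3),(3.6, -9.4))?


Cross products: d1=172.8, d2=-116.85, d3=104.3, d4=393.95
d1*d2 < 0 and d3*d4 < 0? no

No, they don't intersect


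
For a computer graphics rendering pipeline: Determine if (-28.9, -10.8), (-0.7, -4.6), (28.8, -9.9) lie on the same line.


Cross product: ((-0.7)-(-28.9))*((-9.9)-(-10.8)) - ((-4.6)-(-10.8))*(28.8-(-28.9))
= -332.36

No, not collinear


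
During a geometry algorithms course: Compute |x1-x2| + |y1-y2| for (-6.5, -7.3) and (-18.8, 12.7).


|(-6.5)-(-18.8)| + |(-7.3)-12.7| = 12.3 + 20 = 32.3

32.3


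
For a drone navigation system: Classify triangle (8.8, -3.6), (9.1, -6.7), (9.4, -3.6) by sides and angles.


Side lengths squared: AB^2=9.7, BC^2=9.7, CA^2=0.36
Sorted: [0.36, 9.7, 9.7]
By sides: Isosceles, By angles: Acute

Isosceles, Acute


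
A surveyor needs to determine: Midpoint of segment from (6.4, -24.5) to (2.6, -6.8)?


M = ((6.4+2.6)/2, ((-24.5)+(-6.8))/2)
= (4.5, -15.65)

(4.5, -15.65)


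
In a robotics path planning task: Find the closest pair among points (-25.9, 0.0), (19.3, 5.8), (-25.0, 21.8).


d(P0,P1) = 45.5706, d(P0,P2) = 21.8186, d(P1,P2) = 47.1008
Closest: P0 and P2

Closest pair: (-25.9, 0.0) and (-25.0, 21.8), distance = 21.8186


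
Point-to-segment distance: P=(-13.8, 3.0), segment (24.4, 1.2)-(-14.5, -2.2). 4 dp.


Project P onto AB: t = 0.9705 (clamped to [0,1])
Closest point on segment: (-13.3543, -2.0999)
Distance: 5.1193

5.1193


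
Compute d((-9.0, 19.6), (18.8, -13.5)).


dx=27.8, dy=-33.1
d^2 = 27.8^2 + (-33.1)^2 = 1868.45
d = sqrt(1868.45) = 43.2256

43.2256


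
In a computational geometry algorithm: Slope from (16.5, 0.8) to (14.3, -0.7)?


slope = (y2-y1)/(x2-x1) = ((-0.7)-0.8)/(14.3-16.5) = (-1.5)/(-2.2) = 0.6818

0.6818


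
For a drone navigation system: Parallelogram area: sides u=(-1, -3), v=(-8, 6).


|u x v| = |(-1)*6 - (-3)*(-8)|
= |(-6) - 24| = 30

30


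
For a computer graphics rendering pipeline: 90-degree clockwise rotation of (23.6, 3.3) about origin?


90° CW: (x,y) -> (y, -x)
(23.6,3.3) -> (3.3, -23.6)

(3.3, -23.6)


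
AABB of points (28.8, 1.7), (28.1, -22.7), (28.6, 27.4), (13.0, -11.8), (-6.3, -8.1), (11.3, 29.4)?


x range: [-6.3, 28.8]
y range: [-22.7, 29.4]
Bounding box: (-6.3,-22.7) to (28.8,29.4)

(-6.3,-22.7) to (28.8,29.4)


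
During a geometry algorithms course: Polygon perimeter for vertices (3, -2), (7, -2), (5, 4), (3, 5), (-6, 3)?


Sides: (3, -2)->(7, -2): sqrt(16) = 4, (7, -2)->(5, 4): sqrt(40) = 6.324555, (5, 4)->(3, 5): sqrt(5) = 2.236068, (3, 5)->(-6, 3): sqrt(85) = 9.219544, (-6, 3)->(3, -2): sqrt(106) = 10.29563
Sum = 32.075797
Perimeter = 32.0758

32.0758


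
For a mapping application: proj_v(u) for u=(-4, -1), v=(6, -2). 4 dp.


u.v = -22, |v| = sqrt(40) = 6.3246
Scalar projection = u.v / |v| = -22 / sqrt(40) = -3.4785

-3.4785


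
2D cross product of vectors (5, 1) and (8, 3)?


u x v = u_x*v_y - u_y*v_x = 5*3 - 1*8
= 15 - 8 = 7

7


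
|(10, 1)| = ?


|u| = sqrt(10^2 + 1^2) = sqrt(101) = 10.0499

10.0499


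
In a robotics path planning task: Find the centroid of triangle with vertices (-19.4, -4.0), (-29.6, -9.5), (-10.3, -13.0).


Centroid = ((x_A+x_B+x_C)/3, (y_A+y_B+y_C)/3)
= (((-19.4)+(-29.6)+(-10.3))/3, ((-4)+(-9.5)+(-13))/3)
= (-19.7667, -8.8333)

(-19.7667, -8.8333)


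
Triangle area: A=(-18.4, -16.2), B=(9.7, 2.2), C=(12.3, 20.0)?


Area = |x_A(y_B-y_C) + x_B(y_C-y_A) + x_C(y_A-y_B)|/2
= |327.52 + 351.14 + (-226.32)|/2
= 452.34/2 = 226.17

226.17


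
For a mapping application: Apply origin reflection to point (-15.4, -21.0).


Reflection over origin: (x,y) -> (-x,-y)
(-15.4, -21) -> (15.4, 21)

(15.4, 21)


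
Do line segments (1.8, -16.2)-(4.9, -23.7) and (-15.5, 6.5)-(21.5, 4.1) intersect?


Cross products: d1=-798.38, d2=-1068.44, d3=-59.38, d4=210.68
d1*d2 < 0 and d3*d4 < 0? no

No, they don't intersect


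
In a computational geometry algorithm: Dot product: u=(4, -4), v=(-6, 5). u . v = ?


u . v = u_x*v_x + u_y*v_y = 4*(-6) + (-4)*5
= (-24) + (-20) = -44

-44


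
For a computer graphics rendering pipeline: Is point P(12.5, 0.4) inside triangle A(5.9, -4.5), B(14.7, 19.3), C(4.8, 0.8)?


Cross products: AB x AP = -113.96, BC x BP = 146.41, CA x CP = 40.37
All same sign? no

No, outside


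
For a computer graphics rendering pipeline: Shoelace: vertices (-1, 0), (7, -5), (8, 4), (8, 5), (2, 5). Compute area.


Shoelace sum: ((-1)*(-5) - 7*0) + (7*4 - 8*(-5)) + (8*5 - 8*4) + (8*5 - 2*5) + (2*0 - (-1)*5)
= 116
Area = |116|/2 = 58

58


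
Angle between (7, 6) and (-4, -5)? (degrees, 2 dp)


u.v = -58, |u| = sqrt(85) = 9.2195, |v| = sqrt(41) = 6.4031
cos(theta) = u.v/(|u||v|) = -58/sqrt(3485) = -0.982487
theta = acos(-0.982487) = 169.26 degrees

169.26 degrees


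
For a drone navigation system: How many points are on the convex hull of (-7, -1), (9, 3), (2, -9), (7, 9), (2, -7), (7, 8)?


Convex hull vertices (CCW): (-7, -1), (2, -9), (9, 3), (7, 9)
Count = 4

4


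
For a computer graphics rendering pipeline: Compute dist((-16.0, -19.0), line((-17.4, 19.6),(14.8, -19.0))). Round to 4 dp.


|cross product| = 1188.88
|line direction| = sqrt(2526.8) = 50.2673
Distance = 1188.88/sqrt(2526.8) = 23.6512

23.6512


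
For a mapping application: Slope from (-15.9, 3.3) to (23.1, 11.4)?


slope = (y2-y1)/(x2-x1) = (11.4-3.3)/(23.1-(-15.9)) = 8.1/39 = 0.2077

0.2077


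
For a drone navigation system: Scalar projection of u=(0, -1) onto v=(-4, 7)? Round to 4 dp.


u.v = -7, |v| = sqrt(65) = 8.0623
Scalar projection = u.v / |v| = -7 / sqrt(65) = -0.8682

-0.8682


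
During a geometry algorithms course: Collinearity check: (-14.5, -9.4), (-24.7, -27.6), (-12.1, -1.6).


Cross product: ((-24.7)-(-14.5))*((-1.6)-(-9.4)) - ((-27.6)-(-9.4))*((-12.1)-(-14.5))
= -35.88

No, not collinear


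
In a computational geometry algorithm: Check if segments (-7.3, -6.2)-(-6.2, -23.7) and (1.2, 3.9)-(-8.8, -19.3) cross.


Cross products: d1=-96.2, d2=104.32, d3=159.86, d4=-40.66
d1*d2 < 0 and d3*d4 < 0? yes

Yes, they intersect


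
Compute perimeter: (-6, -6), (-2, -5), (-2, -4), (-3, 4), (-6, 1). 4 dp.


Sides: (-6, -6)->(-2, -5): sqrt(17) = 4.123106, (-2, -5)->(-2, -4): sqrt(1) = 1, (-2, -4)->(-3, 4): sqrt(65) = 8.062258, (-3, 4)->(-6, 1): sqrt(18) = 4.242641, (-6, 1)->(-6, -6): sqrt(49) = 7
Sum = 24.428005
Perimeter = 24.428

24.428


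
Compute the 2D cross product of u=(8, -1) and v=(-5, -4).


u x v = u_x*v_y - u_y*v_x = 8*(-4) - (-1)*(-5)
= (-32) - 5 = -37

-37


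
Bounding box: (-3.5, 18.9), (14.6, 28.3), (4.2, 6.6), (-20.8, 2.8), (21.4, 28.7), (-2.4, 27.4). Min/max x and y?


x range: [-20.8, 21.4]
y range: [2.8, 28.7]
Bounding box: (-20.8,2.8) to (21.4,28.7)

(-20.8,2.8) to (21.4,28.7)


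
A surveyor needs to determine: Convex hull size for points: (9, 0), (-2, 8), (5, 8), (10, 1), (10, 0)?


Convex hull vertices (CCW): (-2, 8), (9, 0), (10, 0), (10, 1), (5, 8)
Count = 5

5


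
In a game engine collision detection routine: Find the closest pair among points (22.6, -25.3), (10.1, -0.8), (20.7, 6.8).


d(P0,P1) = 27.5045, d(P0,P2) = 32.1562, d(P1,P2) = 13.043
Closest: P1 and P2

Closest pair: (10.1, -0.8) and (20.7, 6.8), distance = 13.043


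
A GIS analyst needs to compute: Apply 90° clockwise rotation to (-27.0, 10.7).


90° CW: (x,y) -> (y, -x)
(-27,10.7) -> (10.7, 27)

(10.7, 27)


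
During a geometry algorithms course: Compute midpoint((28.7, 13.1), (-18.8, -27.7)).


M = ((28.7+(-18.8))/2, (13.1+(-27.7))/2)
= (4.95, -7.3)

(4.95, -7.3)


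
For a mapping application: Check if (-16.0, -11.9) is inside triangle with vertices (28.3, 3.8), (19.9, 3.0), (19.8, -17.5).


Cross products: AB x AP = 96.44, BC x BP = -734.46, CA x CP = 810.14
All same sign? no

No, outside


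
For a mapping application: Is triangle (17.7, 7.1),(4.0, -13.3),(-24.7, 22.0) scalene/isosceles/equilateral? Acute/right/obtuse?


Side lengths squared: AB^2=603.85, BC^2=2069.78, CA^2=2019.77
Sorted: [603.85, 2019.77, 2069.78]
By sides: Scalene, By angles: Acute

Scalene, Acute


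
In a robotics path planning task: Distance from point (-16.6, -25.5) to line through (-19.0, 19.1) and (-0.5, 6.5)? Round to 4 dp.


|cross product| = 794.86
|line direction| = sqrt(501.01) = 22.3833
Distance = 794.86/sqrt(501.01) = 35.5114

35.5114


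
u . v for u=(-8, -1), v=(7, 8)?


u . v = u_x*v_x + u_y*v_y = (-8)*7 + (-1)*8
= (-56) + (-8) = -64

-64


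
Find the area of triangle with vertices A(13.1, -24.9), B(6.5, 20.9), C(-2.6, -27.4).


Area = |x_A(y_B-y_C) + x_B(y_C-y_A) + x_C(y_A-y_B)|/2
= |632.73 + (-16.25) + 119.08|/2
= 735.56/2 = 367.78

367.78


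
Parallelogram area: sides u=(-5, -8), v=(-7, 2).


|u x v| = |(-5)*2 - (-8)*(-7)|
= |(-10) - 56| = 66

66


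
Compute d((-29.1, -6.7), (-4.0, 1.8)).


dx=25.1, dy=8.5
d^2 = 25.1^2 + 8.5^2 = 702.26
d = sqrt(702.26) = 26.5002

26.5002


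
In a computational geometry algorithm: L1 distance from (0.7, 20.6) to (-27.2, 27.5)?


|0.7-(-27.2)| + |20.6-27.5| = 27.9 + 6.9 = 34.8

34.8


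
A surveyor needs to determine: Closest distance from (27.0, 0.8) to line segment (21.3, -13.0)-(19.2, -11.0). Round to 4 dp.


Project P onto AB: t = 1 (clamped to [0,1])
Closest point on segment: (19.2, -11)
Distance: 14.145

14.145


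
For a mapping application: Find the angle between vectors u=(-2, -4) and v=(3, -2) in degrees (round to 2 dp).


u.v = 2, |u| = sqrt(20) = 4.4721, |v| = sqrt(13) = 3.6056
cos(theta) = u.v/(|u||v|) = 2/sqrt(260) = 0.124035
theta = acos(0.124035) = 82.87 degrees

82.87 degrees


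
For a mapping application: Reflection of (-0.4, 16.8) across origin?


Reflection over origin: (x,y) -> (-x,-y)
(-0.4, 16.8) -> (0.4, -16.8)

(0.4, -16.8)


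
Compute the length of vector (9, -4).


|u| = sqrt(9^2 + (-4)^2) = sqrt(97) = 9.8489

9.8489


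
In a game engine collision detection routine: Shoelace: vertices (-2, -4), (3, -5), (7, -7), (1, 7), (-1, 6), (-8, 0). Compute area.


Shoelace sum: ((-2)*(-5) - 3*(-4)) + (3*(-7) - 7*(-5)) + (7*7 - 1*(-7)) + (1*6 - (-1)*7) + ((-1)*0 - (-8)*6) + ((-8)*(-4) - (-2)*0)
= 185
Area = |185|/2 = 92.5

92.5


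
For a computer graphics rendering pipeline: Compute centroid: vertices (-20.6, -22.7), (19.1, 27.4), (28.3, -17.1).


Centroid = ((x_A+x_B+x_C)/3, (y_A+y_B+y_C)/3)
= (((-20.6)+19.1+28.3)/3, ((-22.7)+27.4+(-17.1))/3)
= (8.9333, -4.1333)

(8.9333, -4.1333)


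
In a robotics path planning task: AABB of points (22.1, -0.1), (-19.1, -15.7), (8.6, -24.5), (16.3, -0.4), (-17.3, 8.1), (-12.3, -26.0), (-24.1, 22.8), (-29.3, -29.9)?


x range: [-29.3, 22.1]
y range: [-29.9, 22.8]
Bounding box: (-29.3,-29.9) to (22.1,22.8)

(-29.3,-29.9) to (22.1,22.8)


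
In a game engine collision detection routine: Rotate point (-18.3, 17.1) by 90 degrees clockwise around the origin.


90° CW: (x,y) -> (y, -x)
(-18.3,17.1) -> (17.1, 18.3)

(17.1, 18.3)


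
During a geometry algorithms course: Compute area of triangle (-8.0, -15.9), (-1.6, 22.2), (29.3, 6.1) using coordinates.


Area = |x_A(y_B-y_C) + x_B(y_C-y_A) + x_C(y_A-y_B)|/2
= |(-128.8) + (-35.2) + (-1116.33)|/2
= 1280.33/2 = 640.165

640.165


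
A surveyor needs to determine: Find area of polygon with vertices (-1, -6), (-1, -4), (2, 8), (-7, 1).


Shoelace sum: ((-1)*(-4) - (-1)*(-6)) + ((-1)*8 - 2*(-4)) + (2*1 - (-7)*8) + ((-7)*(-6) - (-1)*1)
= 99
Area = |99|/2 = 49.5

49.5


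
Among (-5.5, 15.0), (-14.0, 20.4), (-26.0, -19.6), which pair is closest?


d(P0,P1) = 10.0703, d(P0,P2) = 40.217, d(P1,P2) = 41.7612
Closest: P0 and P1

Closest pair: (-5.5, 15.0) and (-14.0, 20.4), distance = 10.0703


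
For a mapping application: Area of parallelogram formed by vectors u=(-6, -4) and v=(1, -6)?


|u x v| = |(-6)*(-6) - (-4)*1|
= |36 - (-4)| = 40

40


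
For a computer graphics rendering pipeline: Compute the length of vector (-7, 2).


|u| = sqrt((-7)^2 + 2^2) = sqrt(53) = 7.2801

7.2801


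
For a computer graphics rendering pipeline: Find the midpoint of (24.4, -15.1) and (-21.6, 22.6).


M = ((24.4+(-21.6))/2, ((-15.1)+22.6)/2)
= (1.4, 3.75)

(1.4, 3.75)


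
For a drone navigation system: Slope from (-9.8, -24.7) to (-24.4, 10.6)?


slope = (y2-y1)/(x2-x1) = (10.6-(-24.7))/((-24.4)-(-9.8)) = 35.3/(-14.6) = -2.4178

-2.4178


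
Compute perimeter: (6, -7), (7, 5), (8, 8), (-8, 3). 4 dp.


Sides: (6, -7)->(7, 5): sqrt(145) = 12.041595, (7, 5)->(8, 8): sqrt(10) = 3.162278, (8, 8)->(-8, 3): sqrt(281) = 16.763055, (-8, 3)->(6, -7): sqrt(296) = 17.204651
Sum = 49.171579
Perimeter = 49.1716

49.1716


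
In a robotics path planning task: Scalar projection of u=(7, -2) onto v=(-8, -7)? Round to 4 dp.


u.v = -42, |v| = sqrt(113) = 10.6301
Scalar projection = u.v / |v| = -42 / sqrt(113) = -3.951

-3.951


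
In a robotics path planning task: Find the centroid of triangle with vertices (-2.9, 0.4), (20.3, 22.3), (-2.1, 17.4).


Centroid = ((x_A+x_B+x_C)/3, (y_A+y_B+y_C)/3)
= (((-2.9)+20.3+(-2.1))/3, (0.4+22.3+17.4)/3)
= (5.1, 13.3667)

(5.1, 13.3667)


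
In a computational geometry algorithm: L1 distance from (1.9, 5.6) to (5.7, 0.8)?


|1.9-5.7| + |5.6-0.8| = 3.8 + 4.8 = 8.6

8.6


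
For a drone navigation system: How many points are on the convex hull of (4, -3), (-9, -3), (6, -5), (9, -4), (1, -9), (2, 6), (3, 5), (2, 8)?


Convex hull vertices (CCW): (-9, -3), (1, -9), (9, -4), (2, 8)
Count = 4

4


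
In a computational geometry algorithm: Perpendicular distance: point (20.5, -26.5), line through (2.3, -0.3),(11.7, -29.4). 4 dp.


|cross product| = 283.34
|line direction| = sqrt(935.17) = 30.5805
Distance = 283.34/sqrt(935.17) = 9.2654

9.2654


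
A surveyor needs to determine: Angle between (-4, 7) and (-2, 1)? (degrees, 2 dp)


u.v = 15, |u| = sqrt(65) = 8.0623, |v| = sqrt(5) = 2.2361
cos(theta) = u.v/(|u||v|) = 15/sqrt(325) = 0.83205
theta = acos(0.83205) = 33.69 degrees

33.69 degrees


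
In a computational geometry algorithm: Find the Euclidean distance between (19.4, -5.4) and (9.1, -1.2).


dx=-10.3, dy=4.2
d^2 = (-10.3)^2 + 4.2^2 = 123.73
d = sqrt(123.73) = 11.1234

11.1234


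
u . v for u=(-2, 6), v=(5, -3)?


u . v = u_x*v_x + u_y*v_y = (-2)*5 + 6*(-3)
= (-10) + (-18) = -28

-28


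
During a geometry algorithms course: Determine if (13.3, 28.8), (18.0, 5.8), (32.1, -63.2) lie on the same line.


Cross product: (18-13.3)*((-63.2)-28.8) - (5.8-28.8)*(32.1-13.3)
= 0

Yes, collinear


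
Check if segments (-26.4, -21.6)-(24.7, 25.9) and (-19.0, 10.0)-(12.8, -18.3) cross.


Cross products: d1=-1214.3, d2=1742.33, d3=1263.26, d4=-1693.37
d1*d2 < 0 and d3*d4 < 0? yes

Yes, they intersect


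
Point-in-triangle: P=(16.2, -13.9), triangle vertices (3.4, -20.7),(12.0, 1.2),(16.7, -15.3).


Cross products: AB x AP = -221.84, BC x BP = -1.67, CA x CP = -21.32
All same sign? yes

Yes, inside
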